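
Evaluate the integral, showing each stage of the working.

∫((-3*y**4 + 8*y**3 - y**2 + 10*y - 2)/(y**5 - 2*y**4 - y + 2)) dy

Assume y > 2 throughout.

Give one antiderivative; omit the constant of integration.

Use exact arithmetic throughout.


Step 1. Decompose ∫((-3*y**4 + 8*y**3 - y**2 + 10*y - 2)/(y**5 - 2*y**4 - y + 2)) dy by partial fractions, (-3*y**4 + 8*y**3 - y**2 + 10*y - 2)/(y**5 - 2*y**4 - y + 2) = -1/(y**2 + 1) - 2/(y + 1) - 3/(y - 1) + 2/(y - 2): now ∫(2/(y - 2)) dy + ∫(-3/(y - 1)) dy + ∫(-2/(y + 1)) dy + ∫(-1/(y**2 + 1)) dy.
Step 2. Evaluate the standard form [assuming y > 2]: now 2*log(y - 2) + ∫(-3/(y - 1)) dy + ∫(-2/(y + 1)) dy + ∫(-1/(y**2 + 1)) dy.
Step 3. Evaluate the standard form [assuming y > -1]: now 2*log(y - 2) - 2*log(y + 1) + ∫(-3/(y - 1)) dy + ∫(-1/(y**2 + 1)) dy.
Step 4. Evaluate the standard form [assuming y > 1]: now 2*log(y - 2) - 3*log(y - 1) - 2*log(y + 1) + ∫(-1/(y**2 + 1)) dy.
Step 5. Evaluate the standard form: now 2*log(y - 2) - 3*log(y - 1) - 2*log(y + 1) - atan(y).
Answer: 2*log(y - 2) - 3*log(y - 1) - 2*log(y + 1) - atan(y).


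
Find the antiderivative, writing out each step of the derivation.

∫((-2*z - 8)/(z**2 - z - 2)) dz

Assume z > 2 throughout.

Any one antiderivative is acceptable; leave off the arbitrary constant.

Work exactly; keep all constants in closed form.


Step 1. Decompose ∫((-2*z - 8)/(z**2 - z - 2)) dz by partial fractions, (-2*z - 8)/(z**2 - z - 2) = 2/(z + 1) - 4/(z - 2): now ∫(-4/(z - 2)) dz + ∫(2/(z + 1)) dz.
Step 2. Evaluate the standard form [assuming z > -1]: now 2*log(z + 1) + ∫(-4/(z - 2)) dz.
Step 3. Evaluate the standard form [assuming z > 2]: now -4*log(z - 2) + 2*log(z + 1).
Answer: -4*log(z - 2) + 2*log(z + 1).


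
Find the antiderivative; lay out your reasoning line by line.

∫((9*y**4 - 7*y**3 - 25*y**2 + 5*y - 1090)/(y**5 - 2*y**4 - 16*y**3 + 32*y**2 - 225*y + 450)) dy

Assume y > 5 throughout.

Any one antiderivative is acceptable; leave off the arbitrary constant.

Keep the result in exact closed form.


Step 1. Decompose ∫((9*y**4 - 7*y**3 - 25*y**2 + 5*y - 1090)/(y**5 - 2*y**4 - 16*y**3 + 32*y**2 - 225*y + 450)) dy by partial fractions, (9*y**4 - 7*y**3 - 25*y**2 + 5*y - 1090)/(y**5 - 2*y**4 - 16*y**3 + 32*y**2 - 225*y + 450) = -2/(y**2 + 9) + 2/(y + 5) + 4/(y - 2) + 3/(y - 5): now ∫(3/(y - 5)) dy + ∫(4/(y - 2)) dy + ∫(2/(y + 5)) dy + ∫(-2/(y**2 + 9)) dy.
Step 2. Evaluate the standard form [assuming y > 2]: now 4*log(y - 2) + ∫(3/(y - 5)) dy + ∫(2/(y + 5)) dy + ∫(-2/(y**2 + 9)) dy.
Step 3. Evaluate the standard form [assuming y > -5]: now 4*log(y - 2) + 2*log(y + 5) + ∫(3/(y - 5)) dy + ∫(-2/(y**2 + 9)) dy.
Step 4. Evaluate the standard form [assuming y > 5]: now 3*log(y - 5) + 4*log(y - 2) + 2*log(y + 5) + ∫(-2/(y**2 + 9)) dy.
Step 5. Evaluate the standard form: now 3*log(y - 5) + 4*log(y - 2) + 2*log(y + 5) - 2*atan(y/3)/3.
Answer: 3*log(y - 5) + 4*log(y - 2) + 2*log(y + 5) - 2*atan(y/3)/3.


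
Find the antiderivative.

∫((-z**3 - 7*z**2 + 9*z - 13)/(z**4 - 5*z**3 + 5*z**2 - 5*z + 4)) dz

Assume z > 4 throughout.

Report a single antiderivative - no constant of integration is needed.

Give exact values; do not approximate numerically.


Answer: -3*log(z - 4) + 2*log(z - 1) - 2*atan(z).


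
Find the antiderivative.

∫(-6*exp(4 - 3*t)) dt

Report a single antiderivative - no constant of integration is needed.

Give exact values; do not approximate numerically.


Answer: 2*exp(4 - 3*t).


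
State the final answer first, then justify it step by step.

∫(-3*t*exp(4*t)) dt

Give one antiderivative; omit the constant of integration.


The answer is -3*t*exp(4*t)/4 + 3*exp(4*t)/16.
Step 1. Integrate ∫(-3*t*exp(4*t)) dt by parts with u = t, dv = (-3*exp(4*t)) dt, so v = -3*exp(4*t)/4: now -3*t*exp(4*t)/4 + ∫(3*exp(4*t)/4) dt.
Step 2. Evaluate the standard form: now -3*t*exp(4*t)/4 + 3*exp(4*t)/16.
Answer: -3*t*exp(4*t)/4 + 3*exp(4*t)/16.


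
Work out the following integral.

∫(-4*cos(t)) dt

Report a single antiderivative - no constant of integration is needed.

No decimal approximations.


Answer: -4*sin(t).


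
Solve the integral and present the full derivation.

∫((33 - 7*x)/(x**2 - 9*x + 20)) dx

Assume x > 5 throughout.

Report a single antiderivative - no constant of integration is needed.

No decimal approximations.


Step 1. Decompose ∫((33 - 7*x)/(x**2 - 9*x + 20)) dx by partial fractions, (33 - 7*x)/(x**2 - 9*x + 20) = -5/(x - 4) - 2/(x - 5): now ∫(-2/(x - 5)) dx + ∫(-5/(x - 4)) dx.
Step 2. Evaluate the standard form [assuming x > 5]: now -2*log(x - 5) + ∫(-5/(x - 4)) dx.
Step 3. Evaluate the standard form [assuming x > 4]: now -2*log(x - 5) - 5*log(x - 4).
Answer: -2*log(x - 5) - 5*log(x - 4).


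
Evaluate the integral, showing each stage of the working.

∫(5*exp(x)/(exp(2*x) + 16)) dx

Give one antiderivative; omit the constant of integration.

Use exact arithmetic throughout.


Step 1. Substitute u = exp(x), turning ∫(5*exp(x)/(exp(2*x) + 16)) dx into ∫(5/(u**2 + 16)) du: now ∫(5/(u**2 + 16)) du.
Step 2. Evaluate the standard form: now 5*atan(u/4)/4.
Step 3. Substitute back u = exp(x): now 5*atan(exp(x)/4)/4.
Answer: 5*atan(exp(x)/4)/4.


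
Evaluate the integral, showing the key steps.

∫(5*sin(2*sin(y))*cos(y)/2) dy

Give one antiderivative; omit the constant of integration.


Step 1. Substitute u = sin(y), turning ∫(5*sin(2*sin(y))*cos(y)/2) dy into ∫(5*sin(2*u)/2) du: now ∫(5*sin(2*u)/2) du.
Step 2. Evaluate the standard form: now -5*cos(2*u)/4.
Step 3. Substitute back u = sin(y): now -5*cos(2*sin(y))/4.
Answer: -5*cos(2*sin(y))/4.


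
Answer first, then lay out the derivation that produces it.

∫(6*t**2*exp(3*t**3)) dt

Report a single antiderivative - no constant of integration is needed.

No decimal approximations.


The answer is 2*exp(3*t**3)/3.
Step 1. Substitute u = t**3, turning ∫(6*t**2*exp(3*t**3)) dt into ∫(2*exp(3*u)) du: now ∫(2*exp(3*u)) du.
Step 2. Evaluate the standard form: now 2*exp(3*u)/3.
Step 3. Substitute back u = t**3: now 2*exp(3*t**3)/3.
Answer: 2*exp(3*t**3)/3.


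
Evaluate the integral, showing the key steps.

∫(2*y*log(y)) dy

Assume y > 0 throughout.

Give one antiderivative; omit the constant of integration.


Step 1. Integrate ∫(2*y*log(y)) dy by parts with u = log(y), dv = (2*y) dy, so v = y**2 [assuming y > 0]: now y**2*log(y) + ∫(-y) dy.
Step 2. Evaluate the standard form: now y**2*log(y) - y**2/2.
Answer: y**2*log(y) - y**2/2.


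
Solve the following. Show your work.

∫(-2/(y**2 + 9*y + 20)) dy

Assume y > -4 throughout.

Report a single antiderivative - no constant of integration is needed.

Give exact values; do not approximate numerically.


Step 1. Decompose ∫(-2/(y**2 + 9*y + 20)) dy by partial fractions, -2/(y**2 + 9*y + 20) = 2/(y + 5) - 2/(y + 4): now ∫(-2/(y + 4)) dy + ∫(2/(y + 5)) dy.
Step 2. Evaluate the standard form [assuming y > -5]: now 2*log(y + 5) + ∫(-2/(y + 4)) dy.
Step 3. Evaluate the standard form [assuming y > -4]: now -2*log(y + 4) + 2*log(y + 5).
Answer: -2*log(y + 4) + 2*log(y + 5).


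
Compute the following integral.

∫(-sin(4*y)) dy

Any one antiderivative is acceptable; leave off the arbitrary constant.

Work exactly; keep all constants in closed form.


Answer: cos(4*y)/4.


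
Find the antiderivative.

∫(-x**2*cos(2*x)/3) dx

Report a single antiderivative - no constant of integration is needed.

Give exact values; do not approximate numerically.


Answer: -x**2*sin(2*x)/6 - x*cos(2*x)/6 + sin(2*x)/12.


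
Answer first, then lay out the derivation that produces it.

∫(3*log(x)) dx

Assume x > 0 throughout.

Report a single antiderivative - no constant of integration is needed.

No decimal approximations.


The answer is 3*x*log(x) - 3*x.
Step 1. Integrate ∫(3*log(x)) dx by parts with u = log(x), dv = (3) dx, so v = 3*x [assuming x > 0]: now 3*x*log(x) + ∫(-3) dx.
Step 2. Evaluate the standard form: now 3*x*log(x) - 3*x.
Answer: 3*x*log(x) - 3*x.


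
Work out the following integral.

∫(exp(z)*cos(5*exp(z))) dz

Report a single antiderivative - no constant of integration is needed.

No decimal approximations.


Answer: sin(5*exp(z))/5.


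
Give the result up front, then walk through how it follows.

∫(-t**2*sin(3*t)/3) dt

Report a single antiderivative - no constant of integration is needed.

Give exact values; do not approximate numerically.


The answer is t**2*cos(3*t)/9 - 2*t*sin(3*t)/27 - 2*cos(3*t)/81.
Step 1. Integrate ∫(-t**2*sin(3*t)/3) dt by parts with u = t**2, dv = (-sin(3*t)/3) dt, so v = cos(3*t)/9: now t**2*cos(3*t)/9 + ∫(-2*t*cos(3*t)/9) dt.
Step 2. Integrate ∫(-2*t*cos(3*t)/9) dt by parts with u = t, dv = (-2*cos(3*t)/9) dt, so v = -2*sin(3*t)/27: now t**2*cos(3*t)/9 - 2*t*sin(3*t)/27 + ∫(2*sin(3*t)/27) dt.
Step 3. Evaluate the standard form: now t**2*cos(3*t)/9 - 2*t*sin(3*t)/27 - 2*cos(3*t)/81.
Answer: t**2*cos(3*t)/9 - 2*t*sin(3*t)/27 - 2*cos(3*t)/81.


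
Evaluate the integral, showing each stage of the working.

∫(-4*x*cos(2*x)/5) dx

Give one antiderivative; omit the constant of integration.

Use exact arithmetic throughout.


Step 1. Integrate ∫(-4*x*cos(2*x)/5) dx by parts with u = x, dv = (-4*cos(2*x)/5) dx, so v = -2*sin(2*x)/5: now -2*x*sin(2*x)/5 + ∫(2*sin(2*x)/5) dx.
Step 2. Evaluate the standard form: now -2*x*sin(2*x)/5 - cos(2*x)/5.
Answer: -2*x*sin(2*x)/5 - cos(2*x)/5.


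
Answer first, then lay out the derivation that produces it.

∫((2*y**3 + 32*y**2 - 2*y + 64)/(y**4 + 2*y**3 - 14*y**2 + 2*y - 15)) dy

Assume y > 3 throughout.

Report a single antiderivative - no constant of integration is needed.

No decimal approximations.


The answer is 5*log(y - 3) - 3*log(y + 5) - 2*atan(y).
Step 1. Decompose ∫((2*y**3 + 32*y**2 - 2*y + 64)/(y**4 + 2*y**3 - 14*y**2 + 2*y - 15)) dy by partial fractions, (2*y**3 + 32*y**2 - 2*y + 64)/(y**4 + 2*y**3 - 14*y**2 + 2*y - 15) = -2/(y**2 + 1) - 3/(y + 5) + 5/(y - 3): now ∫(5/(y - 3)) dy + ∫(-3/(y + 5)) dy + ∫(-2/(y**2 + 1)) dy.
Step 2. Evaluate the standard form [assuming y > 3]: now 5*log(y - 3) + ∫(-3/(y + 5)) dy + ∫(-2/(y**2 + 1)) dy.
Step 3. Evaluate the standard form [assuming y > -5]: now 5*log(y - 3) - 3*log(y + 5) + ∫(-2/(y**2 + 1)) dy.
Step 4. Evaluate the standard form: now 5*log(y - 3) - 3*log(y + 5) - 2*atan(y).
Answer: 5*log(y - 3) - 3*log(y + 5) - 2*atan(y).


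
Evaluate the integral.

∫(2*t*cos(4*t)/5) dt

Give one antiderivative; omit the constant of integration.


Answer: t*sin(4*t)/10 + cos(4*t)/40.


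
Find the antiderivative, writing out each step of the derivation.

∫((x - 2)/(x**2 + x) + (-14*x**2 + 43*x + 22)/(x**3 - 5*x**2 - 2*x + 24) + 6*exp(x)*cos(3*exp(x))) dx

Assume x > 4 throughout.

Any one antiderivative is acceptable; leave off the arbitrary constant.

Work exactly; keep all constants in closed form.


Step 1. Rewrite: now ∫((x - 2)/(x**2 + x)) dx + ∫((-14*x**2 + 43*x + 22)/(x**3 - 5*x**2 - 2*x + 24)) dx + ∫(6*exp(x)*cos(3*exp(x))) dx.
Step 2. Decompose ∫((x - 2)/(x**2 + x)) dx by partial fractions, (x - 2)/(x**2 + x) = 3/(x + 1) - 2/x: now ∫(-2/x) dx + ∫((-14*x**2 + 43*x + 22)/(x**3 - 5*x**2 - 2*x + 24)) dx + ∫(6*exp(x)*cos(3*exp(x))) dx + ∫(3/(x + 1)) dx.
Step 3. Evaluate the standard form [assuming x > -1]: now 3*log(x + 1) + ∫(-2/x) dx + ∫((-14*x**2 + 43*x + 22)/(x**3 - 5*x**2 - 2*x + 24)) dx + ∫(6*exp(x)*cos(3*exp(x))) dx.
Step 4. Evaluate the standard form [assuming x > 0]: now -2*log(x) + 3*log(x + 1) + ∫((-14*x**2 + 43*x + 22)/(x**3 - 5*x**2 - 2*x + 24)) dx + ∫(6*exp(x)*cos(3*exp(x))) dx.
Step 5. Substitute u = exp(x), turning ∫(6*exp(x)*cos(3*exp(x))) dx into ∫(6*cos(3*u)) du: now -2*log(x) + 3*log(x + 1) + ∫((-14*x**2 + 43*x + 22)/(x**3 - 5*x**2 - 2*x + 24)) dx + ∫(6*cos(3*u)) du.
Step 6. Evaluate the standard form: now -2*log(x) + 3*log(x + 1) + 2*sin(3*u) + ∫((-14*x**2 + 43*x + 22)/(x**3 - 5*x**2 - 2*x + 24)) dx.
Step 7. Substitute back u = exp(x): now -2*log(x) + 3*log(x + 1) + 2*sin(3*exp(x)) + ∫((-14*x**2 + 43*x + 22)/(x**3 - 5*x**2 - 2*x + 24)) dx.
Step 8. Decompose ∫((-14*x**2 + 43*x + 22)/(x**3 - 5*x**2 - 2*x + 24)) dx by partial fractions, (-14*x**2 + 43*x + 22)/(x**3 - 5*x**2 - 2*x + 24) = -4/(x + 2) - 5/(x - 3) - 5/(x - 4): now -2*log(x) + 3*log(x + 1) + 2*sin(3*exp(x)) + ∫(-5/(x - 4)) dx + ∫(-5/(x - 3)) dx + ∫(-4/(x + 2)) dx.
Step 9. Evaluate the standard form [assuming x > 3]: now -2*log(x) - 5*log(x - 3) + 3*log(x + 1) + 2*sin(3*exp(x)) + ∫(-5/(x - 4)) dx + ∫(-4/(x + 2)) dx.
Step 10. Evaluate the standard form [assuming x > 4]: now -2*log(x) - 5*log(x - 4) - 5*log(x - 3) + 3*log(x + 1) + 2*sin(3*exp(x)) + ∫(-4/(x + 2)) dx.
Step 11. Evaluate the standard form [assuming x > -2]: now -2*log(x) - 5*log(x - 4) - 5*log(x - 3) + 3*log(x + 1) - 4*log(x + 2) + 2*sin(3*exp(x)).
Answer: -2*log(x) - 5*log(x - 4) - 5*log(x - 3) + 3*log(x + 1) - 4*log(x + 2) + 2*sin(3*exp(x)).


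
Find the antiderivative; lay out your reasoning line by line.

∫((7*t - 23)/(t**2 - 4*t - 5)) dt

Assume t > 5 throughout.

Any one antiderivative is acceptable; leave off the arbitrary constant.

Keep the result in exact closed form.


Step 1. Decompose ∫((7*t - 23)/(t**2 - 4*t - 5)) dt by partial fractions, (7*t - 23)/(t**2 - 4*t - 5) = 5/(t + 1) + 2/(t - 5): now ∫(2/(t - 5)) dt + ∫(5/(t + 1)) dt.
Step 2. Evaluate the standard form [assuming t > -1]: now 5*log(t + 1) + ∫(2/(t - 5)) dt.
Step 3. Evaluate the standard form [assuming t > 5]: now 2*log(t - 5) + 5*log(t + 1).
Answer: 2*log(t - 5) + 5*log(t + 1).


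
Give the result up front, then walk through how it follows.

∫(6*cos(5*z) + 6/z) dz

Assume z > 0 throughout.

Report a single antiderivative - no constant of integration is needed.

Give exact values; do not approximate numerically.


The answer is 6*log(z) + 6*sin(5*z)/5.
Step 1. Rewrite: now ∫(6/z) dz + ∫(6*cos(5*z)) dz.
Step 2. Evaluate the standard form [assuming z > 0]: now 6*log(z) + ∫(6*cos(5*z)) dz.
Step 3. Evaluate the standard form: now 6*log(z) + 6*sin(5*z)/5.
Answer: 6*log(z) + 6*sin(5*z)/5.


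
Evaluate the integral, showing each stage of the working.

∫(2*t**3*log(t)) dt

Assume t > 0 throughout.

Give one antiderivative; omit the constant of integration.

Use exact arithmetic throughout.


Step 1. Integrate ∫(2*t**3*log(t)) dt by parts with u = log(t), dv = (2*t**3) dt, so v = t**4/2 [assuming t > 0]: now t**4*log(t)/2 + ∫(-t**3/2) dt.
Step 2. Evaluate the standard form: now t**4*log(t)/2 - t**4/8.
Answer: t**4*log(t)/2 - t**4/8.


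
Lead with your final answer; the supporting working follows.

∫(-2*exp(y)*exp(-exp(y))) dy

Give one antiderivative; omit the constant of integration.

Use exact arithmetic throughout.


The answer is 2*exp(-exp(y)).
Step 1. Substitute u = exp(y), turning ∫(-2*exp(y)*exp(-exp(y))) dy into ∫(-2*exp(-u)) du: now ∫(-2*exp(-u)) du.
Step 2. Evaluate the standard form: now 2*exp(-u).
Step 3. Substitute back u = exp(y): now 2*exp(-exp(y)).
Answer: 2*exp(-exp(y)).


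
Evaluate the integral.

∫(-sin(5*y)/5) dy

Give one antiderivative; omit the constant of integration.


Answer: cos(5*y)/25.


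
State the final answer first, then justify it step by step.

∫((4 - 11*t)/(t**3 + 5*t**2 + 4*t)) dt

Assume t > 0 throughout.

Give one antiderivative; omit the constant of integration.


The answer is log(t) - 5*log(t + 1) + 4*log(t + 4).
Step 1. Decompose ∫((4 - 11*t)/(t**3 + 5*t**2 + 4*t)) dt by partial fractions, (4 - 11*t)/(t**3 + 5*t**2 + 4*t) = 4/(t + 4) - 5/(t + 1) + 1/t: now ∫(1/t) dt + ∫(-5/(t + 1)) dt + ∫(4/(t + 4)) dt.
Step 2. Evaluate the standard form [assuming t > -1]: now -5*log(t + 1) + ∫(1/t) dt + ∫(4/(t + 4)) dt.
Step 3. Evaluate the standard form [assuming t > 0]: now log(t) - 5*log(t + 1) + ∫(4/(t + 4)) dt.
Step 4. Evaluate the standard form [assuming t > -4]: now log(t) - 5*log(t + 1) + 4*log(t + 4).
Answer: log(t) - 5*log(t + 1) + 4*log(t + 4).


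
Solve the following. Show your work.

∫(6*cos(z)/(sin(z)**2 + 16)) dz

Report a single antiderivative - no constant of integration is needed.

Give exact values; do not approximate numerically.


Step 1. Substitute u = sin(z), turning ∫(6*cos(z)/(sin(z)**2 + 16)) dz into ∫(6/(u**2 + 16)) du: now ∫(6/(u**2 + 16)) du.
Step 2. Evaluate the standard form: now 3*atan(u/4)/2.
Step 3. Substitute back u = sin(z): now 3*atan(sin(z)/4)/2.
Answer: 3*atan(sin(z)/4)/2.


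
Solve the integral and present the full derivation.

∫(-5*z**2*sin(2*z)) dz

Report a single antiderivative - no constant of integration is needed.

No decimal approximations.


Step 1. Integrate ∫(-5*z**2*sin(2*z)) dz by parts with u = z**2, dv = (-5*sin(2*z)) dz, so v = 5*cos(2*z)/2: now 5*z**2*cos(2*z)/2 + ∫(-5*z*cos(2*z)) dz.
Step 2. Integrate ∫(-5*z*cos(2*z)) dz by parts with u = z, dv = (-5*cos(2*z)) dz, so v = -5*sin(2*z)/2: now 5*z**2*cos(2*z)/2 - 5*z*sin(2*z)/2 + ∫(5*sin(2*z)/2) dz.
Step 3. Evaluate the standard form: now 5*z**2*cos(2*z)/2 - 5*z*sin(2*z)/2 - 5*cos(2*z)/4.
Answer: 5*z**2*cos(2*z)/2 - 5*z*sin(2*z)/2 - 5*cos(2*z)/4.


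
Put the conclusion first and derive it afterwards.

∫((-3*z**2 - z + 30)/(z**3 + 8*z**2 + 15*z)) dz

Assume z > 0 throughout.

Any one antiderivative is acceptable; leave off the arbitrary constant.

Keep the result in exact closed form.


The answer is 2*log(z) - log(z + 3) - 4*log(z + 5).
Step 1. Decompose ∫((-3*z**2 - z + 30)/(z**3 + 8*z**2 + 15*z)) dz by partial fractions, (-3*z**2 - z + 30)/(z**3 + 8*z**2 + 15*z) = -4/(z + 5) - 1/(z + 3) + 2/z: now ∫(2/z) dz + ∫(-1/(z + 3)) dz + ∫(-4/(z + 5)) dz.
Step 2. Evaluate the standard form [assuming z > -3]: now -log(z + 3) + ∫(2/z) dz + ∫(-4/(z + 5)) dz.
Step 3. Evaluate the standard form [assuming z > -5]: now -log(z + 3) - 4*log(z + 5) + ∫(2/z) dz.
Step 4. Evaluate the standard form [assuming z > 0]: now 2*log(z) - log(z + 3) - 4*log(z + 5).
Answer: 2*log(z) - log(z + 3) - 4*log(z + 5).


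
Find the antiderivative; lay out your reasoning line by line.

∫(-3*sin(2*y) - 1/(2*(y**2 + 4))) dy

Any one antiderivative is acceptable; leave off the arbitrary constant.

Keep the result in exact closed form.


Step 1. Rewrite: now ∫(-1/(2*(y**2 + 4))) dy + ∫(-3*sin(2*y)) dy.
Step 2. Evaluate the standard form: now 3*cos(2*y)/2 + ∫(-1/(2*(y**2 + 4))) dy.
Step 3. Evaluate the standard form: now 3*cos(2*y)/2 - atan(y/2)/4.
Answer: 3*cos(2*y)/2 - atan(y/2)/4.


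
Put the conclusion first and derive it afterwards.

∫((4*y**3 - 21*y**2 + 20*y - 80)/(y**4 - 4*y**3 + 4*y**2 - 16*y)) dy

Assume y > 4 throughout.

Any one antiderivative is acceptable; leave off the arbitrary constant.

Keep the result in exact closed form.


The answer is 5*log(y) - log(y - 4) - atan(y/2)/2.
Step 1. Decompose ∫((4*y**3 - 21*y**2 + 20*y - 80)/(y**4 - 4*y**3 + 4*y**2 - 16*y)) dy by partial fractions, (4*y**3 - 21*y**2 + 20*y - 80)/(y**4 - 4*y**3 + 4*y**2 - 16*y) = -1/(y**2 + 4) - 1/(y - 4) + 5/y: now ∫(5/y) dy + ∫(-1/(y - 4)) dy + ∫(-1/(y**2 + 4)) dy.
Step 2. Evaluate the standard form [assuming y > 0]: now 5*log(y) + ∫(-1/(y - 4)) dy + ∫(-1/(y**2 + 4)) dy.
Step 3. Evaluate the standard form [assuming y > 4]: now 5*log(y) - log(y - 4) + ∫(-1/(y**2 + 4)) dy.
Step 4. Evaluate the standard form: now 5*log(y) - log(y - 4) - atan(y/2)/2.
Answer: 5*log(y) - log(y - 4) - atan(y/2)/2.


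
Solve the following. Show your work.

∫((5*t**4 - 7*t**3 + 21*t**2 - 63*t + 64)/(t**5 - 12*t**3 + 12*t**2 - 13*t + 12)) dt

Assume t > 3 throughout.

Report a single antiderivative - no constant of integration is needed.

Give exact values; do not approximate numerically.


Step 1. Decompose ∫((5*t**4 - 7*t**3 + 21*t**2 - 63*t + 64)/(t**5 - 12*t**3 + 12*t**2 - 13*t + 12)) dt by partial fractions, (5*t**4 - 7*t**3 + 21*t**2 - 63*t + 64)/(t**5 - 12*t**3 + 12*t**2 - 13*t + 12) = 4/(t**2 + 1) + 4/(t + 4) - 1/(t - 1) + 2/(t - 3): now ∫(2/(t - 3)) dt + ∫(-1/(t - 1)) dt + ∫(4/(t + 4)) dt + ∫(4/(t**2 + 1)) dt.
Step 2. Evaluate the standard form [assuming t > 3]: now 2*log(t - 3) + ∫(-1/(t - 1)) dt + ∫(4/(t + 4)) dt + ∫(4/(t**2 + 1)) dt.
Step 3. Evaluate the standard form [assuming t > -4]: now 2*log(t - 3) + 4*log(t + 4) + ∫(-1/(t - 1)) dt + ∫(4/(t**2 + 1)) dt.
Step 4. Evaluate the standard form [assuming t > 1]: now 2*log(t - 3) - log(t - 1) + 4*log(t + 4) + ∫(4/(t**2 + 1)) dt.
Step 5. Evaluate the standard form: now 2*log(t - 3) - log(t - 1) + 4*log(t + 4) + 4*atan(t).
Answer: 2*log(t - 3) - log(t - 1) + 4*log(t + 4) + 4*atan(t).


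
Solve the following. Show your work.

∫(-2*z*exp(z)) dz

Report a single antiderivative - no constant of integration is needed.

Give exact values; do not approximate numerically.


Step 1. Integrate ∫(-2*z*exp(z)) dz by parts with u = z, dv = (-2*exp(z)) dz, so v = -2*exp(z): now -2*z*exp(z) + ∫(2*exp(z)) dz.
Step 2. Evaluate the standard form: now -2*z*exp(z) + 2*exp(z).
Answer: -2*z*exp(z) + 2*exp(z).


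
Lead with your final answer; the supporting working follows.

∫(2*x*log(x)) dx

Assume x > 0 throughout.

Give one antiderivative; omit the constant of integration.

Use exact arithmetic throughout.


The answer is x**2*log(x) - x**2/2.
Step 1. Integrate ∫(2*x*log(x)) dx by parts with u = log(x), dv = (2*x) dx, so v = x**2 [assuming x > 0]: now x**2*log(x) + ∫(-x) dx.
Step 2. Evaluate the standard form: now x**2*log(x) - x**2/2.
Answer: x**2*log(x) - x**2/2.


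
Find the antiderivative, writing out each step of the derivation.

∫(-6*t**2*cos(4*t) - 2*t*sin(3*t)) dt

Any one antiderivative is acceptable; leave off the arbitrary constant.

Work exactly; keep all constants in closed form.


Step 1. Rewrite: now ∫(-2*t*sin(3*t)) dt + ∫(-6*t**2*cos(4*t)) dt.
Step 2. Integrate ∫(-6*t**2*cos(4*t)) dt by parts with u = t**2, dv = (-6*cos(4*t)) dt, so v = -3*sin(4*t)/2: now -3*t**2*sin(4*t)/2 + ∫(-2*t*sin(3*t)) dt + ∫(3*t*sin(4*t)) dt.
Step 3. Integrate ∫(3*t*sin(4*t)) dt by parts with u = t, dv = (3*sin(4*t)) dt, so v = -3*cos(4*t)/4: now -3*t**2*sin(4*t)/2 - 3*t*cos(4*t)/4 + ∫(-2*t*sin(3*t)) dt + ∫(3*cos(4*t)/4) dt.
Step 4. Evaluate the standard form: now -3*t**2*sin(4*t)/2 - 3*t*cos(4*t)/4 + 3*sin(4*t)/16 + ∫(-2*t*sin(3*t)) dt.
Step 5. Integrate ∫(-2*t*sin(3*t)) dt by parts with u = t, dv = (-2*sin(3*t)) dt, so v = 2*cos(3*t)/3: now -3*t**2*sin(4*t)/2 + 2*t*cos(3*t)/3 - 3*t*cos(4*t)/4 + 3*sin(4*t)/16 + ∫(-2*cos(3*t)/3) dt.
Step 6. Evaluate the standard form: now -3*t**2*sin(4*t)/2 + 2*t*cos(3*t)/3 - 3*t*cos(4*t)/4 - 2*sin(3*t)/9 + 3*sin(4*t)/16.
Answer: -3*t**2*sin(4*t)/2 + 2*t*cos(3*t)/3 - 3*t*cos(4*t)/4 - 2*sin(3*t)/9 + 3*sin(4*t)/16.


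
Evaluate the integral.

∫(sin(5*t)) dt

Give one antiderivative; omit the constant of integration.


Answer: -cos(5*t)/5.


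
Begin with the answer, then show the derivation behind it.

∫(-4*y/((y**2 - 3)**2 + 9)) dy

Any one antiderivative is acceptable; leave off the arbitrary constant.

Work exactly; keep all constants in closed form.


The answer is -2*atan(y**2/3 - 1)/3.
Step 1. Substitute u = y**2 - 3, turning ∫(-4*y/((y**2 - 3)**2 + 9)) dy into ∫(-2/(u**2 + 9)) du: now ∫(-2/(u**2 + 9)) du.
Step 2. Evaluate the standard form: now -2*atan(u/3)/3.
Step 3. Substitute back u = y**2 - 3: now -2*atan(y**2/3 - 1)/3.
Answer: -2*atan(y**2/3 - 1)/3.


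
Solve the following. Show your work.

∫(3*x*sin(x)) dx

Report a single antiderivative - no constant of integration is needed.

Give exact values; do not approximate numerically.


Step 1. Integrate ∫(3*x*sin(x)) dx by parts with u = x, dv = (3*sin(x)) dx, so v = -3*cos(x): now -3*x*cos(x) + ∫(3*cos(x)) dx.
Step 2. Evaluate the standard form: now -3*x*cos(x) + 3*sin(x).
Answer: -3*x*cos(x) + 3*sin(x).


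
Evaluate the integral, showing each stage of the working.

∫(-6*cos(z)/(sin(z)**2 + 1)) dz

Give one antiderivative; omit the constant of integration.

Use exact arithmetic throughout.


Step 1. Substitute u = sin(z), turning ∫(-6*cos(z)/(sin(z)**2 + 1)) dz into ∫(-6/(u**2 + 1)) du: now ∫(-6/(u**2 + 1)) du.
Step 2. Evaluate the standard form: now -6*atan(u).
Step 3. Substitute back u = sin(z): now -6*atan(sin(z)).
Answer: -6*atan(sin(z)).


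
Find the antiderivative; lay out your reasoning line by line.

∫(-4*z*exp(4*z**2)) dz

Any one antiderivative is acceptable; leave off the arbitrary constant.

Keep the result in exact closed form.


Step 1. Substitute u = z**2, turning ∫(-4*z*exp(4*z**2)) dz into ∫(-2*exp(4*u)) du: now ∫(-2*exp(4*u)) du.
Step 2. Evaluate the standard form: now -exp(4*u)/2.
Step 3. Substitute back u = z**2: now -exp(4*z**2)/2.
Answer: -exp(4*z**2)/2.


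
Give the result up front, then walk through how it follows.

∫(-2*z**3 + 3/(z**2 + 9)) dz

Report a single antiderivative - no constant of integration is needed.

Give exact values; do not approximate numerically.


The answer is -z**4/2 + atan(z/3).
Step 1. Rewrite: now ∫(-2*z**3) dz + ∫(3/(z**2 + 9)) dz.
Step 2. Evaluate the standard form: now -z**4/2 + ∫(3/(z**2 + 9)) dz.
Step 3. Evaluate the standard form: now -z**4/2 + atan(z/3).
Answer: -z**4/2 + atan(z/3).


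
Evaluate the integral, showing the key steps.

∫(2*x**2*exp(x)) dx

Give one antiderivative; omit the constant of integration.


Step 1. Integrate ∫(2*x**2*exp(x)) dx by parts with u = x**2, dv = (2*exp(x)) dx, so v = 2*exp(x): now 2*x**2*exp(x) + ∫(-4*x*exp(x)) dx.
Step 2. Integrate ∫(-4*x*exp(x)) dx by parts with u = x, dv = (-4*exp(x)) dx, so v = -4*exp(x): now 2*x**2*exp(x) - 4*x*exp(x) + ∫(4*exp(x)) dx.
Step 3. Evaluate the standard form: now 2*x**2*exp(x) - 4*x*exp(x) + 4*exp(x).
Answer: 2*x**2*exp(x) - 4*x*exp(x) + 4*exp(x).


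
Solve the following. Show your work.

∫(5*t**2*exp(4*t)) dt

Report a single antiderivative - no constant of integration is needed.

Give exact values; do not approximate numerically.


Step 1. Integrate ∫(5*t**2*exp(4*t)) dt by parts with u = t**2, dv = (5*exp(4*t)) dt, so v = 5*exp(4*t)/4: now 5*t**2*exp(4*t)/4 + ∫(-5*t*exp(4*t)/2) dt.
Step 2. Integrate ∫(-5*t*exp(4*t)/2) dt by parts with u = t, dv = (-5*exp(4*t)/2) dt, so v = -5*exp(4*t)/8: now 5*t**2*exp(4*t)/4 - 5*t*exp(4*t)/8 + ∫(5*exp(4*t)/8) dt.
Step 3. Evaluate the standard form: now 5*t**2*exp(4*t)/4 - 5*t*exp(4*t)/8 + 5*exp(4*t)/32.
Answer: 5*t**2*exp(4*t)/4 - 5*t*exp(4*t)/8 + 5*exp(4*t)/32.


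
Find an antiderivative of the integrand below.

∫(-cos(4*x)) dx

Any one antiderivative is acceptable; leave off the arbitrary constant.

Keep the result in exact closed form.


Answer: -sin(4*x)/4.


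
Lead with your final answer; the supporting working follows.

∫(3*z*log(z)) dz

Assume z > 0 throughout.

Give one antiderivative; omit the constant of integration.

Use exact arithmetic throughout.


The answer is 3*z**2*log(z)/2 - 3*z**2/4.
Step 1. Integrate ∫(3*z*log(z)) dz by parts with u = log(z), dv = (3*z) dz, so v = 3*z**2/2 [assuming z > 0]: now 3*z**2*log(z)/2 + ∫(-3*z/2) dz.
Step 2. Evaluate the standard form: now 3*z**2*log(z)/2 - 3*z**2/4.
Answer: 3*z**2*log(z)/2 - 3*z**2/4.


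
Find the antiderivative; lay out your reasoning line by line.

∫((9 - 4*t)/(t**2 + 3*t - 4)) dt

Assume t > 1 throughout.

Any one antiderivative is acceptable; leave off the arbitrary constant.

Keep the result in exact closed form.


Step 1. Decompose ∫((9 - 4*t)/(t**2 + 3*t - 4)) dt by partial fractions, (9 - 4*t)/(t**2 + 3*t - 4) = -5/(t + 4) + 1/(t - 1): now ∫(1/(t - 1)) dt + ∫(-5/(t + 4)) dt.
Step 2. Evaluate the standard form [assuming t > 1]: now log(t - 1) + ∫(-5/(t + 4)) dt.
Step 3. Evaluate the standard form [assuming t > -4]: now log(t - 1) - 5*log(t + 4).
Answer: log(t - 1) - 5*log(t + 4).


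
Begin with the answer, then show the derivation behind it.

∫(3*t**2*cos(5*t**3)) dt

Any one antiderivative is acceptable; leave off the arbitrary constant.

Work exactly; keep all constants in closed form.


The answer is sin(5*t**3)/5.
Step 1. Substitute u = t**3, turning ∫(3*t**2*cos(5*t**3)) dt into ∫(cos(5*u)) du: now ∫(cos(5*u)) du.
Step 2. Evaluate the standard form: now sin(5*u)/5.
Step 3. Substitute back u = t**3: now sin(5*t**3)/5.
Answer: sin(5*t**3)/5.


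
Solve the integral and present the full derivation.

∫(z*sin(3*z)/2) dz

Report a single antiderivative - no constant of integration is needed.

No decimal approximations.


Step 1. Integrate ∫(z*sin(3*z)/2) dz by parts with u = z, dv = (sin(3*z)/2) dz, so v = -cos(3*z)/6: now -z*cos(3*z)/6 + ∫(cos(3*z)/6) dz.
Step 2. Evaluate the standard form: now -z*cos(3*z)/6 + sin(3*z)/18.
Answer: -z*cos(3*z)/6 + sin(3*z)/18.


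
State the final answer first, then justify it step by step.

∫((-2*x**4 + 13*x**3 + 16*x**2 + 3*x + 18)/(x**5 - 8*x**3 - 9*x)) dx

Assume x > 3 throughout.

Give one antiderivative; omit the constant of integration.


The answer is -2*log(x) + 2*log(x - 3) - 2*log(x + 3) + atan(x).
Step 1. Decompose ∫((-2*x**4 + 13*x**3 + 16*x**2 + 3*x + 18)/(x**5 - 8*x**3 - 9*x)) dx by partial fractions, (-2*x**4 + 13*x**3 + 16*x**2 + 3*x + 18)/(x**5 - 8*x**3 - 9*x) = 1/(x**2 + 1) - 2/(x + 3) + 2/(x - 3) - 2/x: now ∫(-2/x) dx + ∫(2/(x - 3)) dx + ∫(-2/(x + 3)) dx + ∫(1/(x**2 + 1)) dx.
Step 2. Evaluate the standard form [assuming x > 3]: now 2*log(x - 3) + ∫(-2/x) dx + ∫(-2/(x + 3)) dx + ∫(1/(x**2 + 1)) dx.
Step 3. Evaluate the standard form [assuming x > -3]: now 2*log(x - 3) - 2*log(x + 3) + ∫(-2/x) dx + ∫(1/(x**2 + 1)) dx.
Step 4. Evaluate the standard form [assuming x > 0]: now -2*log(x) + 2*log(x - 3) - 2*log(x + 3) + ∫(1/(x**2 + 1)) dx.
Step 5. Evaluate the standard form: now -2*log(x) + 2*log(x - 3) - 2*log(x + 3) + atan(x).
Answer: -2*log(x) + 2*log(x - 3) - 2*log(x + 3) + atan(x).


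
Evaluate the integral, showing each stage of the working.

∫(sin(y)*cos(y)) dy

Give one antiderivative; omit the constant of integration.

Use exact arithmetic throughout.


Step 1. Substitute u = sin(y), turning ∫(sin(y)*cos(y)) dy into ∫(u) du: now ∫(u) du.
Step 2. Evaluate the standard form: now u**2/2.
Step 3. Substitute back u = sin(y): now sin(y)**2/2.
Answer: sin(y)**2/2.


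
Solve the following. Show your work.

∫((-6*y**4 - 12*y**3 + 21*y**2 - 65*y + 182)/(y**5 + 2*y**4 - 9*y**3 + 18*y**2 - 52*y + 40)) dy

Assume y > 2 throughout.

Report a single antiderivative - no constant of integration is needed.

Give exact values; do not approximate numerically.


Step 1. Decompose ∫((-6*y**4 - 12*y**3 + 21*y**2 - 65*y + 182)/(y**5 + 2*y**4 - 9*y**3 + 18*y**2 - 52*y + 40)) dy by partial fractions, (-6*y**4 - 12*y**3 + 21*y**2 - 65*y + 182)/(y**5 + 2*y**4 - 9*y**3 + 18*y**2 - 52*y + 40) = 1/(y**2 + 4) - 1/(y + 5) - 4/(y - 1) - 1/(y - 2): now ∫(-1/(y - 2)) dy + ∫(-4/(y - 1)) dy + ∫(-1/(y + 5)) dy + ∫(1/(y**2 + 4)) dy.
Step 2. Evaluate the standard form [assuming y > 2]: now -log(y - 2) + ∫(-4/(y - 1)) dy + ∫(-1/(y + 5)) dy + ∫(1/(y**2 + 4)) dy.
Step 3. Evaluate the standard form [assuming y > -5]: now -log(y - 2) - log(y + 5) + ∫(-4/(y - 1)) dy + ∫(1/(y**2 + 4)) dy.
Step 4. Evaluate the standard form [assuming y > 1]: now -log(y - 2) - 4*log(y - 1) - log(y + 5) + ∫(1/(y**2 + 4)) dy.
Step 5. Evaluate the standard form: now -log(y - 2) - 4*log(y - 1) - log(y + 5) + atan(y/2)/2.
Answer: -log(y - 2) - 4*log(y - 1) - log(y + 5) + atan(y/2)/2.


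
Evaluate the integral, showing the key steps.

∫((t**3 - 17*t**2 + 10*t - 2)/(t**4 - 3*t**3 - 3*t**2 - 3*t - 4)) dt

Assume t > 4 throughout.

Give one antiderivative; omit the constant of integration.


Step 1. Decompose ∫((t**3 - 17*t**2 + 10*t - 2)/(t**4 - 3*t**3 - 3*t**2 - 3*t - 4)) dt by partial fractions, (t**3 - 17*t**2 + 10*t - 2)/(t**4 - 3*t**3 - 3*t**2 - 3*t - 4) = -3/(t**2 + 1) + 3/(t + 1) - 2/(t - 4): now ∫(-2/(t - 4)) dt + ∫(3/(t + 1)) dt + ∫(-3/(t**2 + 1)) dt.
Step 2. Evaluate the standard form [assuming t > -1]: now 3*log(t + 1) + ∫(-2/(t - 4)) dt + ∫(-3/(t**2 + 1)) dt.
Step 3. Evaluate the standard form [assuming t > 4]: now -2*log(t - 4) + 3*log(t + 1) + ∫(-3/(t**2 + 1)) dt.
Step 4. Evaluate the standard form: now -2*log(t - 4) + 3*log(t + 1) - 3*atan(t).
Answer: -2*log(t - 4) + 3*log(t + 1) - 3*atan(t).


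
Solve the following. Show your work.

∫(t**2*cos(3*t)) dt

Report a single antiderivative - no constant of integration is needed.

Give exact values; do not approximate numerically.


Step 1. Integrate ∫(t**2*cos(3*t)) dt by parts with u = t**2, dv = (cos(3*t)) dt, so v = sin(3*t)/3: now t**2*sin(3*t)/3 + ∫(-2*t*sin(3*t)/3) dt.
Step 2. Integrate ∫(-2*t*sin(3*t)/3) dt by parts with u = t, dv = (-2*sin(3*t)/3) dt, so v = 2*cos(3*t)/9: now t**2*sin(3*t)/3 + 2*t*cos(3*t)/9 + ∫(-2*cos(3*t)/9) dt.
Step 3. Evaluate the standard form: now t**2*sin(3*t)/3 + 2*t*cos(3*t)/9 - 2*sin(3*t)/27.
Answer: t**2*sin(3*t)/3 + 2*t*cos(3*t)/9 - 2*sin(3*t)/27.


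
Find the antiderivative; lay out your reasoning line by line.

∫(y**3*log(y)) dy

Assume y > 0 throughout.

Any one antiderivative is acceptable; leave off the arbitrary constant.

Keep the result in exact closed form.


Step 1. Integrate ∫(y**3*log(y)) dy by parts with u = log(y), dv = (y**3) dy, so v = y**4/4 [assuming y > 0]: now y**4*log(y)/4 + ∫(-y**3/4) dy.
Step 2. Evaluate the standard form: now y**4*log(y)/4 - y**4/16.
Answer: y**4*log(y)/4 - y**4/16.


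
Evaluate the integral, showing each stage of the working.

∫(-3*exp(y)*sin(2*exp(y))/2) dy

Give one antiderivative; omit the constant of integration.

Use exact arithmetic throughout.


Step 1. Substitute u = exp(y), turning ∫(-3*exp(y)*sin(2*exp(y))/2) dy into ∫(-3*sin(2*u)/2) du: now ∫(-3*sin(2*u)/2) du.
Step 2. Evaluate the standard form: now 3*cos(2*u)/4.
Step 3. Substitute back u = exp(y): now 3*cos(2*exp(y))/4.
Answer: 3*cos(2*exp(y))/4.


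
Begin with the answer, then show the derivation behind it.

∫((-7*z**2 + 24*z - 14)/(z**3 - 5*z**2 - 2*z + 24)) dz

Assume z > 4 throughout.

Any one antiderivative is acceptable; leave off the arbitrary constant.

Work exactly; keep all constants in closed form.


The answer is -5*log(z - 4) + log(z - 3) - 3*log(z + 2).
Step 1. Decompose ∫((-7*z**2 + 24*z - 14)/(z**3 - 5*z**2 - 2*z + 24)) dz by partial fractions, (-7*z**2 + 24*z - 14)/(z**3 - 5*z**2 - 2*z + 24) = -3/(z + 2) + 1/(z - 3) - 5/(z - 4): now ∫(-5/(z - 4)) dz + ∫(1/(z - 3)) dz + ∫(-3/(z + 2)) dz.
Step 2. Evaluate the standard form [assuming z > 4]: now -5*log(z - 4) + ∫(1/(z - 3)) dz + ∫(-3/(z + 2)) dz.
Step 3. Evaluate the standard form [assuming z > -2]: now -5*log(z - 4) - 3*log(z + 2) + ∫(1/(z - 3)) dz.
Step 4. Evaluate the standard form [assuming z > 3]: now -5*log(z - 4) + log(z - 3) - 3*log(z + 2).
Answer: -5*log(z - 4) + log(z - 3) - 3*log(z + 2).


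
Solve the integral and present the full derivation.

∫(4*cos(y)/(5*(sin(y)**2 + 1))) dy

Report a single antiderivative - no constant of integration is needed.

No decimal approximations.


Step 1. Substitute u = sin(y), turning ∫(4*cos(y)/(5*(sin(y)**2 + 1))) dy into ∫(4/(5*(u**2 + 1))) du: now ∫(4/(5*(u**2 + 1))) du.
Step 2. Evaluate the standard form: now 4*atan(u)/5.
Step 3. Substitute back u = sin(y): now 4*atan(sin(y))/5.
Answer: 4*atan(sin(y))/5.


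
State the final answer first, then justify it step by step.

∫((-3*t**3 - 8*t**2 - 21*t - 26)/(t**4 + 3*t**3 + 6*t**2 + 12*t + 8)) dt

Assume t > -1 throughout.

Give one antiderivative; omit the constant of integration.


The answer is -2*log(t + 1) - log(t + 2) - 3*atan(t/2)/2.
Step 1. Decompose ∫((-3*t**3 - 8*t**2 - 21*t - 26)/(t**4 + 3*t**3 + 6*t**2 + 12*t + 8)) dt by partial fractions, (-3*t**3 - 8*t**2 - 21*t - 26)/(t**4 + 3*t**3 + 6*t**2 + 12*t + 8) = -3/(t**2 + 4) - 1/(t + 2) - 2/(t + 1): now ∫(-2/(t + 1)) dt + ∫(-1/(t + 2)) dt + ∫(-3/(t**2 + 4)) dt.
Step 2. Evaluate the standard form [assuming t > -1]: now -2*log(t + 1) + ∫(-1/(t + 2)) dt + ∫(-3/(t**2 + 4)) dt.
Step 3. Evaluate the standard form [assuming t > -2]: now -2*log(t + 1) - log(t + 2) + ∫(-3/(t**2 + 4)) dt.
Step 4. Evaluate the standard form: now -2*log(t + 1) - log(t + 2) - 3*atan(t/2)/2.
Answer: -2*log(t + 1) - log(t + 2) - 3*atan(t/2)/2.


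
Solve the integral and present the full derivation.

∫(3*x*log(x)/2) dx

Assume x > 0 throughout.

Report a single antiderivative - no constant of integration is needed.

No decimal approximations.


Step 1. Integrate ∫(3*x*log(x)/2) dx by parts with u = log(x), dv = (3*x/2) dx, so v = 3*x**2/4 [assuming x > 0]: now 3*x**2*log(x)/4 + ∫(-3*x/4) dx.
Step 2. Evaluate the standard form: now 3*x**2*log(x)/4 - 3*x**2/8.
Answer: 3*x**2*log(x)/4 - 3*x**2/8.


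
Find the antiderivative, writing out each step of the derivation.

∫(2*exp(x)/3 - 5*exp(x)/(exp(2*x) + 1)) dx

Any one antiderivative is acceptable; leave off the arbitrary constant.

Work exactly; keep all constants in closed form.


Step 1. Rewrite: now ∫(-5*exp(x)/(exp(2*x) + 1)) dx + ∫(2*exp(x)/3) dx.
Step 2. Evaluate the standard form: now 2*exp(x)/3 + ∫(-5*exp(x)/(exp(2*x) + 1)) dx.
Step 3. Substitute u = exp(x), turning ∫(-5*exp(x)/(exp(2*x) + 1)) dx into ∫(-5/(u**2 + 1)) du: now 2*exp(x)/3 + ∫(-5/(u**2 + 1)) du.
Step 4. Evaluate the standard form: now 2*exp(x)/3 - 5*atan(u).
Step 5. Substitute back u = exp(x): now 2*exp(x)/3 - 5*atan(exp(x)).
Answer: 2*exp(x)/3 - 5*atan(exp(x)).


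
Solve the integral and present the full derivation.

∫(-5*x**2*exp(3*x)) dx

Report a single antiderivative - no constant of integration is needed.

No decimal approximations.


Step 1. Integrate ∫(-5*x**2*exp(3*x)) dx by parts with u = x**2, dv = (-5*exp(3*x)) dx, so v = -5*exp(3*x)/3: now -5*x**2*exp(3*x)/3 + ∫(10*x*exp(3*x)/3) dx.
Step 2. Integrate ∫(10*x*exp(3*x)/3) dx by parts with u = x, dv = (10*exp(3*x)/3) dx, so v = 10*exp(3*x)/9: now -5*x**2*exp(3*x)/3 + 10*x*exp(3*x)/9 + ∫(-10*exp(3*x)/9) dx.
Step 3. Evaluate the standard form: now -5*x**2*exp(3*x)/3 + 10*x*exp(3*x)/9 - 10*exp(3*x)/27.
Answer: -5*x**2*exp(3*x)/3 + 10*x*exp(3*x)/9 - 10*exp(3*x)/27.


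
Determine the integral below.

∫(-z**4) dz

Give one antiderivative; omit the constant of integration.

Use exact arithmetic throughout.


Answer: -z**5/5.


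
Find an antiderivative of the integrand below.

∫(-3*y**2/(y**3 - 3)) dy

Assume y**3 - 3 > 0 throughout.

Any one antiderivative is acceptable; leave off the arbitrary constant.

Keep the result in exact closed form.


Answer: -log(y**3 - 3).


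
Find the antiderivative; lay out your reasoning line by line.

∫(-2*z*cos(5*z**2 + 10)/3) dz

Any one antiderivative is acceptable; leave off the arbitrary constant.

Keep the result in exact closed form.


Step 1. Substitute u = z**2 + 2, turning ∫(-2*z*cos(5*z**2 + 10)/3) dz into ∫(-cos(5*u)/3) du: now ∫(-cos(5*u)/3) du.
Step 2. Evaluate the standard form: now -sin(5*u)/15.
Step 3. Substitute back u = z**2 + 2: now -sin(5*z**2 + 10)/15.
Answer: -sin(5*z**2 + 10)/15.


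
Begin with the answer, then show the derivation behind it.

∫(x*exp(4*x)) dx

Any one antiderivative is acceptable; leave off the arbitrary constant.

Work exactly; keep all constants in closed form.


The answer is x*exp(4*x)/4 - exp(4*x)/16.
Step 1. Integrate ∫(x*exp(4*x)) dx by parts with u = x, dv = (exp(4*x)) dx, so v = exp(4*x)/4: now x*exp(4*x)/4 + ∫(-exp(4*x)/4) dx.
Step 2. Evaluate the standard form: now x*exp(4*x)/4 - exp(4*x)/16.
Answer: x*exp(4*x)/4 - exp(4*x)/16.


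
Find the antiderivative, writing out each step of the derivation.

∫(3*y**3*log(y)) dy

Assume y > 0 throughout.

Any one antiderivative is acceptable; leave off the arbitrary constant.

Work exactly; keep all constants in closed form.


Step 1. Integrate ∫(3*y**3*log(y)) dy by parts with u = log(y), dv = (3*y**3) dy, so v = 3*y**4/4 [assuming y > 0]: now 3*y**4*log(y)/4 + ∫(-3*y**3/4) dy.
Step 2. Evaluate the standard form: now 3*y**4*log(y)/4 - 3*y**4/16.
Answer: 3*y**4*log(y)/4 - 3*y**4/16.


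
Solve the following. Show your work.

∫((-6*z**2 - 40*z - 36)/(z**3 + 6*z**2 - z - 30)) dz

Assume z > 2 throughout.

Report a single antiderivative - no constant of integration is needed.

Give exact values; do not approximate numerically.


Step 1. Decompose ∫((-6*z**2 - 40*z - 36)/(z**3 + 6*z**2 - z - 30)) dz by partial fractions, (-6*z**2 - 40*z - 36)/(z**3 + 6*z**2 - z - 30) = 1/(z + 5) - 3/(z + 3) - 4/(z - 2): now ∫(-4/(z - 2)) dz + ∫(-3/(z + 3)) dz + ∫(1/(z + 5)) dz.
Step 2. Evaluate the standard form [assuming z > -3]: now -3*log(z + 3) + ∫(-4/(z - 2)) dz + ∫(1/(z + 5)) dz.
Step 3. Evaluate the standard form [assuming z > 2]: now -4*log(z - 2) - 3*log(z + 3) + ∫(1/(z + 5)) dz.
Step 4. Evaluate the standard form [assuming z > -5]: now -4*log(z - 2) - 3*log(z + 3) + log(z + 5).
Answer: -4*log(z - 2) - 3*log(z + 3) + log(z + 5).
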